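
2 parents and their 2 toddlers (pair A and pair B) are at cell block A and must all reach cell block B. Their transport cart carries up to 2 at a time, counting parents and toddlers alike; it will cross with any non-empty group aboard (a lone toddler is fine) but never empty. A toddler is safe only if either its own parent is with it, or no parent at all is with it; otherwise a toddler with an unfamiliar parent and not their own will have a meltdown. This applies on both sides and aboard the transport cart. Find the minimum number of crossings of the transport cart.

5

Counting alone: each trip to cell block B takes at most 2 across and each return brings at least 1 back, so after t trips out (and t−1 returns) at most 2t − (t−1) of the 4 are across; that first reaches 4 at t = 3, so at least 5 crossings are needed.
The plan below uses exactly 5 crossings, so it is optimal:
1. parent A and toddler A cross → cell block B.
2. parent A crosses ← cell block A.
3. parent A and parent B cross → cell block B.
4. parent B crosses ← cell block A.
5. parent B and toddler B cross → cell block B.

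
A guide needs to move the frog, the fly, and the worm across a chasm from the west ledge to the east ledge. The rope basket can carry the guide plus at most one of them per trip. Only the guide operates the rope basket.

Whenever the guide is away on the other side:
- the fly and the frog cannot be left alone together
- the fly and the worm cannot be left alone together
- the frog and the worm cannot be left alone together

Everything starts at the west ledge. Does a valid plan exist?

Whatever the first load, the items left behind include a forbidden pair without the guide. No opening move is safe, so no plan exists.

No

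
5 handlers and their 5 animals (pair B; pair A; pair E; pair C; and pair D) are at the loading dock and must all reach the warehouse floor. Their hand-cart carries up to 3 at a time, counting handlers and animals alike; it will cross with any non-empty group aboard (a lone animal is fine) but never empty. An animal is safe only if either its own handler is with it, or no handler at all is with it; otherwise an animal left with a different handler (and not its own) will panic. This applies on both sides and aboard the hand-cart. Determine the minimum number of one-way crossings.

Counting alone: each trip to the warehouse floor takes at most 3 across and each return brings at least 1 back, so after t trips out (and t−1 returns) at most 3t − (t−1) of the 10 are across; that first reaches 10 at t = 5, so at least 9 crossings are needed.
The safety rule pushes this higher. Following every safe sequence of crossings, the most of the 10 that can be at the warehouse floor as the hand-cart arrives there on crossing 9 is 9 — never all 10.
So no plan with fewer than 11 crossings exists, and this one achieves 11:
1. animal B and handler B cross → the warehouse floor.
2. handler B crosses ← the loading dock.
3. animal A, animal C, and animal E cross → the warehouse floor.
4. animal B crosses ← the loading dock.
5. handler A, handler C, and handler E cross → the warehouse floor.
6. animal A and handler A cross ← the loading dock.
7. handler A, handler B, and handler D cross → the warehouse floor.
8. animal E crosses ← the loading dock.
9. animal A and animal B cross → the warehouse floor.
10. animal B crosses ← the loading dock.
11. animal B, animal D, and animal E cross → the warehouse floor.

11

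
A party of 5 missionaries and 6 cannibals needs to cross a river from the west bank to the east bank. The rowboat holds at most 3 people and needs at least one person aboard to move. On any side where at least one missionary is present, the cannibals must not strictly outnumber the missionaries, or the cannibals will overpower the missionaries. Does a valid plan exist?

No

The cannibals already outnumber the missionaries at the west bank before anyone moves, so the starting position itself is disallowed.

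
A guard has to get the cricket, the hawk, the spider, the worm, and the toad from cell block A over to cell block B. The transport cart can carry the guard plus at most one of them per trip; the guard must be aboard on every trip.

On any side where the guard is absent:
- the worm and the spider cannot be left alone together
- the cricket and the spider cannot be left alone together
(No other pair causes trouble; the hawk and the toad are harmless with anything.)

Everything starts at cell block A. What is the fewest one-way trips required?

11

Counting alone: the guard can take at most 1 across per trip to cell block B, so moving all 5 needs at least 5 loaded trips out, with a return between consecutive ones — at least 9 crossings.
The safety rule pushes this higher. Following every safe sequence of crossings, the most of the 5 that can be at cell block B as the transport cart arrives there on crossing 9 is 4 — never all 5.
So no plan with fewer than 11 crossings exists, and this one achieves 11:
1. Guard goes to cell block B with the spider.
2. Guard goes back to cell block A alone.
3. Guard goes to cell block B with the cricket.
4. Guard goes back to cell block A with the spider.
5. Guard goes to cell block B with the worm.
6. Guard goes back to cell block A alone.
7. Guard goes to cell block B with the hawk.
8. Guard goes back to cell block A alone.
9. Guard goes to cell block B with the toad.
10. Guard goes back to cell block A alone.
11. Guard goes to cell block B with the spider.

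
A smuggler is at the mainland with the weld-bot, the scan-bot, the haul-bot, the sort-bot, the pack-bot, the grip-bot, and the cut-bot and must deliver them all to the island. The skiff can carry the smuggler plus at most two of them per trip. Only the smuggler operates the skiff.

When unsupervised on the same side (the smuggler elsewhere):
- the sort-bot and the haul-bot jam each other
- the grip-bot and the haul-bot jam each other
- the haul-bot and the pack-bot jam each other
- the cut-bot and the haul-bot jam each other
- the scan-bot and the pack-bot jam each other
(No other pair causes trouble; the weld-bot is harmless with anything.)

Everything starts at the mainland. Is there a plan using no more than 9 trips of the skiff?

Yes — this plan uses 9 crossings (≤ 9):
1. Smuggler goes to the island with the haul-bot and the scan-bot.  [the mainland: the cut-bot, the grip-bot, the pack-bot, the sort-bot, the weld-bot | the island: the haul-bot, the scan-bot]
2. Smuggler goes back to the mainland alone.  [the mainland: the cut-bot, the grip-bot, the pack-bot, the sort-bot, the weld-bot | the island: the haul-bot, the scan-bot]
3. Smuggler goes to the island with the weld-bot.  [the mainland: the cut-bot, the grip-bot, the pack-bot, the sort-bot | the island: the haul-bot, the scan-bot, the weld-bot]
4. Smuggler goes back to the mainland alone.  [the mainland: the cut-bot, the grip-bot, the pack-bot, the sort-bot | the island: the haul-bot, the scan-bot, the weld-bot]
5. Smuggler goes to the island with the pack-bot and the sort-bot.  [the mainland: the cut-bot, the grip-bot | the island: the haul-bot, the pack-bot, the scan-bot, the sort-bot, the weld-bot]
6. Smuggler goes back to the mainland with the haul-bot and the scan-bot.  [the mainland: the cut-bot, the grip-bot, the haul-bot, the scan-bot | the island: the pack-bot, the sort-bot, the weld-bot]
7. Smuggler goes to the island with the cut-bot and the grip-bot.  [the mainland: the haul-bot, the scan-bot | the island: the cut-bot, the grip-bot, the pack-bot, the sort-bot, the weld-bot]
8. Smuggler goes back to the mainland alone.  [the mainland: the haul-bot, the scan-bot | the island: the cut-bot, the grip-bot, the pack-bot, the sort-bot, the weld-bot]
9. Smuggler goes to the island with the haul-bot and the scan-bot.  [the mainland: — | the island: the cut-bot, the grip-bot, the haul-bot, the pack-bot, the scan-bot, the sort-bot, the weld-bot]

Yes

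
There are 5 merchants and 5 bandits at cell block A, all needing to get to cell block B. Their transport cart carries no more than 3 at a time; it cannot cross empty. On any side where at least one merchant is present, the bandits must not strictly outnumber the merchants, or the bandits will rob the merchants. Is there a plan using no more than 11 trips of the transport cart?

Yes

Yes — this plan uses 11 crossings (≤ 11):
1. 2 bandits → cell block B.  (cell block A: 5M 3B; cell block B: 0M 2B)
2. 1 bandit ← cell block A.  (cell block A: 5M 4B; cell block B: 0M 1B)
3. 3 bandits → cell block B.  (cell block A: 5M 1B; cell block B: 0M 4B)
4. 1 bandit ← cell block A.  (cell block A: 5M 2B; cell block B: 0M 3B)
5. 3 merchants → cell block B.  (cell block A: 2M 2B; cell block B: 3M 3B)
6. 1 merchant and 1 bandit ← cell block A.  (cell block A: 3M 3B; cell block B: 2M 2B)
7. 3 merchants → cell block B.  (cell block A: 0M 3B; cell block B: 5M 2B)
8. 1 bandit ← cell block A.  (cell block A: 0M 4B; cell block B: 5M 1B)
9. 2 bandits → cell block B.  (cell block A: 0M 2B; cell block B: 5M 3B)
10. 1 bandit ← cell block A.  (cell block A: 0M 3B; cell block B: 5M 2B)
11. 3 bandits → cell block B.  (cell block A: 0M 0B; cell block B: 5M 5B)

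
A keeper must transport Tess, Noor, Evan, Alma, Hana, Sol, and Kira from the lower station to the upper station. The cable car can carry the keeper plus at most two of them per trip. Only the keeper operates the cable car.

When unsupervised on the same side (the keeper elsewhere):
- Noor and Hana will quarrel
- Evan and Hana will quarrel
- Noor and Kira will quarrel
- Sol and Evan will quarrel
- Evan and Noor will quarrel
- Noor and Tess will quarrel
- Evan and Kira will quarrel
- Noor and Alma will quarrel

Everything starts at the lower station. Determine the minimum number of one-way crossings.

Counting alone: the keeper can take at most 2 across per trip to the upper station, so moving all 7 needs at least 4 loaded trips out, with a return between consecutive ones — at least 7 crossings.
The safety rule pushes this higher. Following every safe sequence of crossings, the most of the 7 that can be at the upper station as the cable car arrives there on crossings 7, 9 is 5, 6 respectively — never all 7.
So no plan with fewer than 11 crossings exists, and this one achieves 11:
1. Keeper goes to the upper station with Evan and Noor.
2. Keeper goes back to the lower station with Noor.
3. Keeper goes to the upper station with Noor and Tess.
4. Keeper goes back to the lower station with Noor.
5. Keeper goes to the upper station with Alma and Noor.
6. Keeper goes back to the lower station with Noor.
7. Keeper goes to the upper station with Hana and Kira.
8. Keeper goes back to the lower station with Evan.
9. Keeper goes to the upper station with Noor and Sol.
10. Keeper goes back to the lower station with Noor.
11. Keeper goes to the upper station with Evan and Noor.

11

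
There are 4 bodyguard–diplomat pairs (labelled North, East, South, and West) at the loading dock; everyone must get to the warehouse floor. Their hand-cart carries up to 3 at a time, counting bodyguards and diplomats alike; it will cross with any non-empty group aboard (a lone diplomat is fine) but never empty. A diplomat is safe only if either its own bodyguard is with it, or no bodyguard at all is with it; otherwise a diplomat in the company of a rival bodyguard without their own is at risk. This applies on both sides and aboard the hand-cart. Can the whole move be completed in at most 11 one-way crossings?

Yes — this plan uses 9 crossings (≤ 11):
1. bodyguard North and diplomat North cross → the warehouse floor.
2. bodyguard North crosses ← the loading dock.
3. bodyguard East, bodyguard North, and diplomat East cross → the warehouse floor.
4. bodyguard North and diplomat North cross ← the loading dock.
5. bodyguard North, bodyguard South, and bodyguard West cross → the warehouse floor.
6. diplomat East crosses ← the loading dock.
7. diplomat East and diplomat North cross → the warehouse floor.
8. diplomat North crosses ← the loading dock.
9. diplomat North, diplomat South, and diplomat West cross → the warehouse floor.

Yes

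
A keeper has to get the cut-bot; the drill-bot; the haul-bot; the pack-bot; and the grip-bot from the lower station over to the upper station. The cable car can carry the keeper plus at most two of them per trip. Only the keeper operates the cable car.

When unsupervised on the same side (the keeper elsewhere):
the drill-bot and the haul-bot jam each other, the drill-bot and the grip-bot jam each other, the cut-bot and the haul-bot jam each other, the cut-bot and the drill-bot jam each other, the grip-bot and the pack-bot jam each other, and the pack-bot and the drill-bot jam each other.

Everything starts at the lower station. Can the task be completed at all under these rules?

Whatever the first load, the items left behind include a forbidden pair without the keeper. No opening move is safe, so no plan exists.

No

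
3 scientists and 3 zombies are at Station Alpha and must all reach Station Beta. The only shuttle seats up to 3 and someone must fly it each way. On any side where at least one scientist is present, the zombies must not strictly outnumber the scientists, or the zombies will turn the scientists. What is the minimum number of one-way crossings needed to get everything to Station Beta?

5

Counting alone: each trip to Station Beta takes at most 3 across and each return brings at least 1 back, so after t trips out (and t−1 returns) at most 3t − (t−1) of the 6 are across; that first reaches 6 at t = 3, so at least 5 crossings are needed.
The plan below uses exactly 5 crossings, so it is optimal:
1. 2 zombies → Station Beta.  (Station Alpha: 3S 1Z; Station Beta: 0S 2Z)
2. 1 zombie ← Station Alpha.  (Station Alpha: 3S 2Z; Station Beta: 0S 1Z)
3. 3 scientists → Station Beta.  (Station Alpha: 0S 2Z; Station Beta: 3S 1Z)
4. 1 zombie ← Station Alpha.  (Station Alpha: 0S 3Z; Station Beta: 3S 0Z)
5. 3 zombies → Station Beta.  (Station Alpha: 0S 0Z; Station Beta: 3S 3Z)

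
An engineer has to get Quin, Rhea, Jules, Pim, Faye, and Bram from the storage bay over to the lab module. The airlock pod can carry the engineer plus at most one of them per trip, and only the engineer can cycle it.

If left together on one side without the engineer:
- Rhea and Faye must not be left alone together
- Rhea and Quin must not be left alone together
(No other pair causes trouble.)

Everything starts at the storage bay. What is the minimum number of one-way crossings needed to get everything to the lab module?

Counting alone: the engineer can take at most 1 across per trip to the lab module, so moving all 6 needs at least 6 loaded trips out, with a return between consecutive ones — at least 11 crossings.
The safety rule pushes this higher. Following every safe sequence of crossings, the most of the 6 that can be at the lab module as the airlock pod arrives there on crossing 11 is 5 — never all 6.
So no plan with fewer than 13 crossings exists, and this one achieves 13:
1. Engineer goes to the lab module with Rhea.  [the storage bay: Bram, Faye, Jules, Pim, Quin | the lab module: Rhea]
2. Engineer goes back to the storage bay alone.  [the storage bay: Bram, Faye, Jules, Pim, Quin | the lab module: Rhea]
3. Engineer goes to the lab module with Quin.  [the storage bay: Bram, Faye, Jules, Pim | the lab module: Quin, Rhea]
4. Engineer goes back to the storage bay with Rhea.  [the storage bay: Bram, Faye, Jules, Pim, Rhea | the lab module: Quin]
5. Engineer goes to the lab module with Faye.  [the storage bay: Bram, Jules, Pim, Rhea | the lab module: Faye, Quin]
6. Engineer goes back to the storage bay alone.  [the storage bay: Bram, Jules, Pim, Rhea | the lab module: Faye, Quin]
7. Engineer goes to the lab module with Jules.  [the storage bay: Bram, Pim, Rhea | the lab module: Faye, Jules, Quin]
8. Engineer goes back to the storage bay alone.  [the storage bay: Bram, Pim, Rhea | the lab module: Faye, Jules, Quin]
9. Engineer goes to the lab module with Pim.  [the storage bay: Bram, Rhea | the lab module: Faye, Jules, Pim, Quin]
10. Engineer goes back to the storage bay alone.  [the storage bay: Bram, Rhea | the lab module: Faye, Jules, Pim, Quin]
11. Engineer goes to the lab module with Bram.  [the storage bay: Rhea | the lab module: Bram, Faye, Jules, Pim, Quin]
12. Engineer goes back to the storage bay alone.  [the storage bay: Rhea | the lab module: Bram, Faye, Jules, Pim, Quin]
13. Engineer goes to the lab module with Rhea.  [the storage bay: — | the lab module: Bram, Faye, Jules, Pim, Quin, Rhea]

13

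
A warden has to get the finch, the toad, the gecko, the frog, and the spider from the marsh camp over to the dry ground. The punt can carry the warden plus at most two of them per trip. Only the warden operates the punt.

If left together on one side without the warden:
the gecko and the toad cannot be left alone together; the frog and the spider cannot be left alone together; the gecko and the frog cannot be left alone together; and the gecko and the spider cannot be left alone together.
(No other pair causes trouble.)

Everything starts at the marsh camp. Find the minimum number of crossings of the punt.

Counting alone: the warden can take at most 2 across per trip to the dry ground, so moving all 5 needs at least 3 loaded trips out, with a return between consecutive ones — at least 5 crossings.
The safety rule pushes this higher. Following every safe sequence of crossings, the most of the 5 that can be at the dry ground as the punt arrives there on crossing 5 is 4 — never all 5.
So no plan with fewer than 7 crossings exists, and this one achieves 7:
1. Warden goes to the dry ground with the frog and the gecko.
2. Warden goes back to the marsh camp with the gecko.
3. Warden goes to the dry ground with the finch and the gecko.
4. Warden goes back to the marsh camp with the gecko.
5. Warden goes to the dry ground with the gecko and the toad.
6. Warden goes back to the marsh camp with the gecko.
7. Warden goes to the dry ground with the gecko and the spider.

7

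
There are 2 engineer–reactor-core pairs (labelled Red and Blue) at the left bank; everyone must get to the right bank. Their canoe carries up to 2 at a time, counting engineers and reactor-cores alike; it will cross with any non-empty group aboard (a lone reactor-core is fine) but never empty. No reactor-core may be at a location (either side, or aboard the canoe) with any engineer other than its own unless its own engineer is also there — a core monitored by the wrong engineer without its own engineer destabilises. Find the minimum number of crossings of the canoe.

5

Counting alone: each trip to the right bank takes at most 2 across and each return brings at least 1 back, so after t trips out (and t−1 returns) at most 2t − (t−1) of the 4 are across; that first reaches 4 at t = 3, so at least 5 crossings are needed.
The plan below uses exactly 5 crossings, so it is optimal:
1. engineer Red and reactor-core Red cross → the right bank.
2. engineer Red crosses ← the left bank.
3. engineer Blue and engineer Red cross → the right bank.
4. engineer Blue crosses ← the left bank.
5. engineer Blue and reactor-core Blue cross → the right bank.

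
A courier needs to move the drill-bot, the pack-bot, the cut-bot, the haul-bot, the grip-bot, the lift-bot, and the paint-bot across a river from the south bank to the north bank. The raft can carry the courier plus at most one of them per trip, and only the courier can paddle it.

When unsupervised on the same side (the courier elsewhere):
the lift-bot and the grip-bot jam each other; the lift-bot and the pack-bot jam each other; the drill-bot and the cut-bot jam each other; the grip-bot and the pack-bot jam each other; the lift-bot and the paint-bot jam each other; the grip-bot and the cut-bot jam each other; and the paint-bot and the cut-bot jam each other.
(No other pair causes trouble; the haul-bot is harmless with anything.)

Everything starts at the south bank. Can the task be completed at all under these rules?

No

Whatever the first load, the items left behind include a forbidden pair without the courier. No opening move is safe, so no plan exists.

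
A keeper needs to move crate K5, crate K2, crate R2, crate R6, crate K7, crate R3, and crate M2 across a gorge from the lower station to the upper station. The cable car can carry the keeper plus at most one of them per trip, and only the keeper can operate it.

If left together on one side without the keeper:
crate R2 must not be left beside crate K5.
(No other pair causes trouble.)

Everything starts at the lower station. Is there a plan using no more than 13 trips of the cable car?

Yes

Yes — this plan uses 13 crossings (≤ 13):
1. Keeper goes to the upper station with crate K5.
2. Keeper goes back to the lower station alone.
3. Keeper goes to the upper station with crate K2.
4. Keeper goes back to the lower station alone.
5. Keeper goes to the upper station with crate R6.
6. Keeper goes back to the lower station alone.
7. Keeper goes to the upper station with crate K7.
8. Keeper goes back to the lower station alone.
9. Keeper goes to the upper station with crate R3.
10. Keeper goes back to the lower station alone.
11. Keeper goes to the upper station with crate M2.
12. Keeper goes back to the lower station alone.
13. Keeper goes to the upper station with crate R2.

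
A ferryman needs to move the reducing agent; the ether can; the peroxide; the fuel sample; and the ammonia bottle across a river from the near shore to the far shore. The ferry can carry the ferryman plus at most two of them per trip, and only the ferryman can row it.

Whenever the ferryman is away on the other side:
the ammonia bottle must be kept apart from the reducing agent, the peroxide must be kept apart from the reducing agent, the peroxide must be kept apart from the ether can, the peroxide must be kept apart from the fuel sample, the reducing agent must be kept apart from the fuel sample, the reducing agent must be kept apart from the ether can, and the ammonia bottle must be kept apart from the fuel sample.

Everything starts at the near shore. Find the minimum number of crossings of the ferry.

impossible

Whatever the first load, the items left behind include a forbidden pair without the ferryman. No opening move is safe, so no plan exists.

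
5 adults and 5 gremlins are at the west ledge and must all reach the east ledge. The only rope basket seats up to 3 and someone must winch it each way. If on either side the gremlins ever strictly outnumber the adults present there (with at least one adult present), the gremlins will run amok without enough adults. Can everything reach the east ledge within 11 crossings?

Yes

Yes — this plan uses 11 crossings (≤ 11):
1. 2 gremlins → the east ledge.  (the west ledge: 5A 3G; the east ledge: 0A 2G)
2. 1 gremlin ← the west ledge.  (the west ledge: 5A 4G; the east ledge: 0A 1G)
3. 3 gremlins → the east ledge.  (the west ledge: 5A 1G; the east ledge: 0A 4G)
4. 1 gremlin ← the west ledge.  (the west ledge: 5A 2G; the east ledge: 0A 3G)
5. 3 adults → the east ledge.  (the west ledge: 2A 2G; the east ledge: 3A 3G)
6. 1 adult and 1 gremlin ← the west ledge.  (the west ledge: 3A 3G; the east ledge: 2A 2G)
7. 3 adults → the east ledge.  (the west ledge: 0A 3G; the east ledge: 5A 2G)
8. 1 gremlin ← the west ledge.  (the west ledge: 0A 4G; the east ledge: 5A 1G)
9. 2 gremlins → the east ledge.  (the west ledge: 0A 2G; the east ledge: 5A 3G)
10. 1 gremlin ← the west ledge.  (the west ledge: 0A 3G; the east ledge: 5A 2G)
11. 3 gremlins → the east ledge.  (the west ledge: 0A 0G; the east ledge: 5A 5G)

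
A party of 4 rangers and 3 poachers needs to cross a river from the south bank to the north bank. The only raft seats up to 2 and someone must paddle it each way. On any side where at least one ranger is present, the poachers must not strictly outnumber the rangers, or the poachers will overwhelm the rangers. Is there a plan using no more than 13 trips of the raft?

Yes — this plan uses 11 crossings (≤ 13):
1. 2 poachers → the north bank.  (the south bank: 4R 1P; the north bank: 0R 2P)
2. 1 poacher ← the south bank.  (the south bank: 4R 2P; the north bank: 0R 1P)
3. 2 poachers → the north bank.  (the south bank: 4R 0P; the north bank: 0R 3P)
4. 1 poacher ← the south bank.  (the south bank: 4R 1P; the north bank: 0R 2P)
5. 2 rangers → the north bank.  (the south bank: 2R 1P; the north bank: 2R 2P)
6. 1 poacher ← the south bank.  (the south bank: 2R 2P; the north bank: 2R 1P)
7. 1 ranger and 1 poacher → the north bank.  (the south bank: 1R 1P; the north bank: 3R 2P)
8. 1 ranger ← the south bank.  (the south bank: 2R 1P; the north bank: 2R 2P)
9. 1 ranger and 1 poacher → the north bank.  (the south bank: 1R 0P; the north bank: 3R 3P)
10. 1 poacher ← the south bank.  (the south bank: 1R 1P; the north bank: 3R 2P)
11. 1 ranger and 1 poacher → the north bank.  (the south bank: 0R 0P; the north bank: 4R 3P)

Yes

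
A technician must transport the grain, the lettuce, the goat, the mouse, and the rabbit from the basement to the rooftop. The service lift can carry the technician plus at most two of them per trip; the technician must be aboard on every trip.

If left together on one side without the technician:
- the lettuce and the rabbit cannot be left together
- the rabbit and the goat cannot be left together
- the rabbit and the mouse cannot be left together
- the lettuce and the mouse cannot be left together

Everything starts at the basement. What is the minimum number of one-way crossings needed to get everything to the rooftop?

Counting alone: the technician can take at most 2 across per trip to the rooftop, so moving all 5 needs at least 3 loaded trips out, with a return between consecutive ones — at least 5 crossings.
The safety rule pushes this higher. Following every safe sequence of crossings, the most of the 5 that can be at the rooftop as the service lift arrives there on crossing 5 is 4 — never all 5.
So no plan with fewer than 7 crossings exists, and this one achieves 7:
1. Technician goes to the rooftop with the lettuce and the rabbit.
2. Technician goes back to the basement with the lettuce.
3. Technician goes to the rooftop with the grain and the lettuce.
4. Technician goes back to the basement with the lettuce.
5. Technician goes to the rooftop with the goat and the lettuce.
6. Technician goes back to the basement with the rabbit.
7. Technician goes to the rooftop with the mouse and the rabbit.

7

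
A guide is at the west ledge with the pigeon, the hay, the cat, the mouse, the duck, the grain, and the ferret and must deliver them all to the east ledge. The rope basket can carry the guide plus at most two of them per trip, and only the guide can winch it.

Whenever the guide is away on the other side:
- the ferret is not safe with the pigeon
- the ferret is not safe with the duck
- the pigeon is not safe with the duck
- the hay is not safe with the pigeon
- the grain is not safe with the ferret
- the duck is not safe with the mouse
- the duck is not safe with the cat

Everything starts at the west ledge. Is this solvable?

No

Whatever the first load, the items left behind include a forbidden pair without the guide. No opening move is safe, so no plan exists.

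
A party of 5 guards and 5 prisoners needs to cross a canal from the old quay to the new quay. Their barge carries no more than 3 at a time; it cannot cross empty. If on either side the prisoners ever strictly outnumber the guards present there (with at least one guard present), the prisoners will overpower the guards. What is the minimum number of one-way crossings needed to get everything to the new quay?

Counting alone: each trip to the new quay takes at most 3 across and each return brings at least 1 back, so after t trips out (and t−1 returns) at most 3t − (t−1) of the 10 are across; that first reaches 10 at t = 5, so at least 9 crossings are needed.
The safety rule pushes this higher. Following every safe sequence of crossings, the most of the 10 that can be at the new quay as the barge arrives there on crossing 9 is 9 — never all 10.
So no plan with fewer than 11 crossings exists, and this one achieves 11:
1. 2 prisoners → the new quay.  (the old quay: 5G 3P; the new quay: 0G 2P)
2. 1 prisoner ← the old quay.  (the old quay: 5G 4P; the new quay: 0G 1P)
3. 3 prisoners → the new quay.  (the old quay: 5G 1P; the new quay: 0G 4P)
4. 1 prisoner ← the old quay.  (the old quay: 5G 2P; the new quay: 0G 3P)
5. 3 guards → the new quay.  (the old quay: 2G 2P; the new quay: 3G 3P)
6. 1 guard and 1 prisoner ← the old quay.  (the old quay: 3G 3P; the new quay: 2G 2P)
7. 3 guards → the new quay.  (the old quay: 0G 3P; the new quay: 5G 2P)
8. 1 prisoner ← the old quay.  (the old quay: 0G 4P; the new quay: 5G 1P)
9. 2 prisoners → the new quay.  (the old quay: 0G 2P; the new quay: 5G 3P)
10. 1 prisoner ← the old quay.  (the old quay: 0G 3P; the new quay: 5G 2P)
11. 3 prisoners → the new quay.  (the old quay: 0G 0P; the new quay: 5G 5P)

11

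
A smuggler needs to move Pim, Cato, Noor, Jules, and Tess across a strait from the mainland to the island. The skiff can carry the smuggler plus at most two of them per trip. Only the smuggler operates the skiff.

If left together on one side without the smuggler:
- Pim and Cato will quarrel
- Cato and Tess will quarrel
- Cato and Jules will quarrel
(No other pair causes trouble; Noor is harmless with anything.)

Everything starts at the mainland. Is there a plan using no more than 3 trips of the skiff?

Counting alone: the smuggler can take at most 2 across per trip to the island, so moving all 5 needs at least 3 loaded trips out, with a return between consecutive ones — at least 5 crossings.
Since 3 < 5, 3 crossings cannot be enough. (The shortest complete plan in fact takes 5:)
1. Smuggler goes to the island with Cato and Pim.
2. Smuggler goes back to the mainland with Cato.
3. Smuggler goes to the island with Jules and Tess.
4. Smuggler goes back to the mainland alone.
5. Smuggler goes to the island with Cato and Noor.

No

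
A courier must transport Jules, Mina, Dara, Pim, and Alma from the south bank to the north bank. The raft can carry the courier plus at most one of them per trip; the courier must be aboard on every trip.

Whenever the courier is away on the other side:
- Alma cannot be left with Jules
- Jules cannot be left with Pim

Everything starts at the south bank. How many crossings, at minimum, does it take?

Counting alone: the courier can take at most 1 across per trip to the north bank, so moving all 5 needs at least 5 loaded trips out, with a return between consecutive ones — at least 9 crossings.
The safety rule pushes this higher. Following every safe sequence of crossings, the most of the 5 that can be at the north bank as the raft arrives there on crossing 9 is 4 — never all 5.
So no plan with fewer than 11 crossings exists, and this one achieves 11:
1. Courier goes to the north bank with Jules.  [the south bank: Alma, Dara, Mina, Pim | the north bank: Jules]
2. Courier goes back to the south bank alone.  [the south bank: Alma, Dara, Mina, Pim | the north bank: Jules]
3. Courier goes to the north bank with Mina.  [the south bank: Alma, Dara, Pim | the north bank: Jules, Mina]
4. Courier goes back to the south bank alone.  [the south bank: Alma, Dara, Pim | the north bank: Jules, Mina]
5. Courier goes to the north bank with Dara.  [the south bank: Alma, Pim | the north bank: Dara, Jules, Mina]
6. Courier goes back to the south bank alone.  [the south bank: Alma, Pim | the north bank: Dara, Jules, Mina]
7. Courier goes to the north bank with Pim.  [the south bank: Alma | the north bank: Dara, Jules, Mina, Pim]
8. Courier goes back to the south bank with Jules.  [the south bank: Alma, Jules | the north bank: Dara, Mina, Pim]
9. Courier goes to the north bank with Alma.  [the south bank: Jules | the north bank: Alma, Dara, Mina, Pim]
10. Courier goes back to the south bank alone.  [the south bank: Jules | the north bank: Alma, Dara, Mina, Pim]
11. Courier goes to the north bank with Jules.  [the south bank: — | the north bank: Alma, Dara, Jules, Mina, Pim]

11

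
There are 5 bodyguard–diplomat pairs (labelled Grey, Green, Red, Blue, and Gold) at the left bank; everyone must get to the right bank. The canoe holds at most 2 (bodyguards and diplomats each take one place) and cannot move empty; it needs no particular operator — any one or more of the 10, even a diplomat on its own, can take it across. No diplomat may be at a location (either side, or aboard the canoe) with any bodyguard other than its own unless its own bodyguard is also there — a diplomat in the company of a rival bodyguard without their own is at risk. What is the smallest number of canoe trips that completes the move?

Following every safe sequence of crossings from the start, the most of the 10 that can be at the right bank as the canoe arrives there on crossings 1, 3, 5, 7 is 2, 3, 4, 5 respectively; the best ever achieved is 5 of 10.
From crossing 9 on, no configuration arises that was not already reachable earlier: only 82 distinct safe configurations (who is on which side, and where the canoe is) can ever be reached, none of them has everyone across, and every continuation just revisits them. So no valid plan exists.

impossible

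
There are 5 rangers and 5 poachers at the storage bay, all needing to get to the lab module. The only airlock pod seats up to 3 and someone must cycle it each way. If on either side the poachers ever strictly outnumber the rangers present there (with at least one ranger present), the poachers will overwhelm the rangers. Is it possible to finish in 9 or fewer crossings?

Counting alone: each trip to the lab module takes at most 3 across and each return brings at least 1 back, so after t trips out (and t−1 returns) at most 3t − (t−1) of the 10 are across; that first reaches 10 at t = 5, so at least 9 crossings are needed.
The safety rule pushes this higher. Following every safe sequence of crossings, the most of the 10 that can be at the lab module as the airlock pod arrives there on crossing 9 is 9 — never all 10.
So the move cannot be finished within 9 crossings. (The shortest complete plan takes 11:)
1. 2 poachers → the lab module.  (the storage bay: 5R 3P; the lab module: 0R 2P)
2. 1 poacher ← the storage bay.  (the storage bay: 5R 4P; the lab module: 0R 1P)
3. 3 poachers → the lab module.  (the storage bay: 5R 1P; the lab module: 0R 4P)
4. 1 poacher ← the storage bay.  (the storage bay: 5R 2P; the lab module: 0R 3P)
5. 3 rangers → the lab module.  (the storage bay: 2R 2P; the lab module: 3R 3P)
6. 1 ranger and 1 poacher ← the storage bay.  (the storage bay: 3R 3P; the lab module: 2R 2P)
7. 3 rangers → the lab module.  (the storage bay: 0R 3P; the lab module: 5R 2P)
8. 1 poacher ← the storage bay.  (the storage bay: 0R 4P; the lab module: 5R 1P)
9. 2 poachers → the lab module.  (the storage bay: 0R 2P; the lab module: 5R 3P)
10. 1 poacher ← the storage bay.  (the storage bay: 0R 3P; the lab module: 5R 2P)
11. 3 poachers → the lab module.  (the storage bay: 0R 0P; the lab module: 5R 5P)

No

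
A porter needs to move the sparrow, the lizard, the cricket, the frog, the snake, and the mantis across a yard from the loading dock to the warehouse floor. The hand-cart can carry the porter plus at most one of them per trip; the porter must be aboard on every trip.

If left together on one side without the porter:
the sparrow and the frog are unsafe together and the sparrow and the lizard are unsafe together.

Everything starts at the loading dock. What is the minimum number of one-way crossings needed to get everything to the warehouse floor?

13

Counting alone: the porter can take at most 1 across per trip to the warehouse floor, so moving all 6 needs at least 6 loaded trips out, with a return between consecutive ones — at least 11 crossings.
The safety rule pushes this higher. Following every safe sequence of crossings, the most of the 6 that can be at the warehouse floor as the hand-cart arrives there on crossing 11 is 5 — never all 6.
So no plan with fewer than 13 crossings exists, and this one achieves 13:
1. Porter goes to the warehouse floor with the sparrow.  [the loading dock: the cricket, the frog, the lizard, the mantis, the snake | the warehouse floor: the sparrow]
2. Porter goes back to the loading dock alone.  [the loading dock: the cricket, the frog, the lizard, the mantis, the snake | the warehouse floor: the sparrow]
3. Porter goes to the warehouse floor with the lizard.  [the loading dock: the cricket, the frog, the mantis, the snake | the warehouse floor: the lizard, the sparrow]
4. Porter goes back to the loading dock with the sparrow.  [the loading dock: the cricket, the frog, the mantis, the snake, the sparrow | the warehouse floor: the lizard]
5. Porter goes to the warehouse floor with the frog.  [the loading dock: the cricket, the mantis, the snake, the sparrow | the warehouse floor: the frog, the lizard]
6. Porter goes back to the loading dock alone.  [the loading dock: the cricket, the mantis, the snake, the sparrow | the warehouse floor: the frog, the lizard]
7. Porter goes to the warehouse floor with the cricket.  [the loading dock: the mantis, the snake, the sparrow | the warehouse floor: the cricket, the frog, the lizard]
8. Porter goes back to the loading dock alone.  [the loading dock: the mantis, the snake, the sparrow | the warehouse floor: the cricket, the frog, the lizard]
9. Porter goes to the warehouse floor with the snake.  [the loading dock: the mantis, the sparrow | the warehouse floor: the cricket, the frog, the lizard, the snake]
10. Porter goes back to the loading dock alone.  [the loading dock: the mantis, the sparrow | the warehouse floor: the cricket, the frog, the lizard, the snake]
11. Porter goes to the warehouse floor with the mantis.  [the loading dock: the sparrow | the warehouse floor: the cricket, the frog, the lizard, the mantis, the snake]
12. Porter goes back to the loading dock alone.  [the loading dock: the sparrow | the warehouse floor: the cricket, the frog, the lizard, the mantis, the snake]
13. Porter goes to the warehouse floor with the sparrow.  [the loading dock: — | the warehouse floor: the cricket, the frog, the lizard, the mantis, the snake, the sparrow]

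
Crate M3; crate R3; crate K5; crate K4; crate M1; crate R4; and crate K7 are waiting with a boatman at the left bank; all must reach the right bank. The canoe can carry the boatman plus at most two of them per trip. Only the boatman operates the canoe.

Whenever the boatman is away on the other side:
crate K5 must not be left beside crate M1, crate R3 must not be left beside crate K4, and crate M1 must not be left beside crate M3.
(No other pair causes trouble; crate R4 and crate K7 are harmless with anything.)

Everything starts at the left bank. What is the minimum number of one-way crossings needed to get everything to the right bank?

7

Counting alone: the boatman can take at most 2 across per trip to the right bank, so moving all 7 needs at least 4 loaded trips out, with a return between consecutive ones — at least 7 crossings.
The plan below uses exactly 7 crossings, so it is optimal:
1. Boatman goes to the right bank with crate M1 and crate R3.  [the left bank: crate K4, crate K5, crate K7, crate M3, crate R4 | the right bank: crate M1, crate R3]
2. Boatman goes back to the left bank alone.  [the left bank: crate K4, crate K5, crate K7, crate M3, crate R4 | the right bank: crate M1, crate R3]
3. Boatman goes to the right bank with crate K5 and crate M3.  [the left bank: crate K4, crate K7, crate R4 | the right bank: crate K5, crate M1, crate M3, crate R3]
4. Boatman goes back to the left bank with crate M1.  [the left bank: crate K4, crate K7, crate M1, crate R4 | the right bank: crate K5, crate M3, crate R3]
5. Boatman goes to the right bank with crate K7 and crate R4.  [the left bank: crate K4, crate M1 | the right bank: crate K5, crate K7, crate M3, crate R3, crate R4]
6. Boatman goes back to the left bank alone.  [the left bank: crate K4, crate M1 | the right bank: crate K5, crate K7, crate M3, crate R3, crate R4]
7. Boatman goes to the right bank with crate K4 and crate M1.  [the left bank: — | the right bank: crate K4, crate K5, crate K7, crate M1, crate M3, crate R3, crate R4]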